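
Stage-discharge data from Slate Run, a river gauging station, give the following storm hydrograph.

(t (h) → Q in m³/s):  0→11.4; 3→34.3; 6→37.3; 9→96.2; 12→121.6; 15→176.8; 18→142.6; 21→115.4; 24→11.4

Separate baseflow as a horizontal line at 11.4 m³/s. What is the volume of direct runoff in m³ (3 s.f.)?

V ≈ 6.96 × 10^6 m³

Direct-runoff ordinates (Q − Q_b): 0.0, 22.9, 25.9, 84.8, 110.2, 165.4, 131.2, 104.0, 0.0 m³/s.
ΣQ_DR = 644.4 m³/s.
With Δt = 3 h = 10800 s, V = ΣQ_DR · Δt = 644.4 × 10800 = 6.96 × 10^6 m³.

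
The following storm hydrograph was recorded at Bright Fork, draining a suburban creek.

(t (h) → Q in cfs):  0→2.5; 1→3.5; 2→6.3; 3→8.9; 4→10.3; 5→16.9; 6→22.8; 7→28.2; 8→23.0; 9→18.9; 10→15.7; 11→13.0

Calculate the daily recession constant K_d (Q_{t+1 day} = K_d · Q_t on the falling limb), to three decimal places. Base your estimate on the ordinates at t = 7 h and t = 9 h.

K_d ≈ 0.008

Between t = 7 h and t = 9 h the flow falls from 28.2 to 18.9 cfs over 2×1 h = 2 h.
Per-interval ratio K = (18.9/28.2)^(1/2) = 0.8187; K_d = K^(24/1) = 0.008.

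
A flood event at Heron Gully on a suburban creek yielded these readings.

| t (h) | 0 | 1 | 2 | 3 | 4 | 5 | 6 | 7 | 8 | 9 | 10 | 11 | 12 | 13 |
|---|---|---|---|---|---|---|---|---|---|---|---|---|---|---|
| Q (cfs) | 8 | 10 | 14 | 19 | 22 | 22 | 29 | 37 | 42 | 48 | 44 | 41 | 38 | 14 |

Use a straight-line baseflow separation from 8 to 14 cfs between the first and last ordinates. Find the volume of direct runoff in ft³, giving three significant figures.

V ≈ 8.42 × 10^5 ft³

Direct-runoff ordinates (Q − Q_b): 0.00, 1.54, 5.08, 9.62, 12.15, 11.69, 18.23, 25.77, 30.31, 35.85, 31.38, 27.92, 24.46, 0.00 cfs.
ΣQ_DR = 234.0 cfs.
With Δt = 1 h = 3600 s, V = ΣQ_DR · Δt = 234.0 × 3600 = 8.42 × 10^5 ft³.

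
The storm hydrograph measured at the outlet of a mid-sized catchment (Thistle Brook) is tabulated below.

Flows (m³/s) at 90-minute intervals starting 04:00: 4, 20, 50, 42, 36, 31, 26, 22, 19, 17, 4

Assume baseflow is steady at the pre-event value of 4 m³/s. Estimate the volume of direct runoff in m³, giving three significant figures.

V ≈ 1.23 × 10^6 m³

Direct-runoff ordinates (Q − Q_b): 0.0, 16.0, 46.0, 38.0, 32.0, 27.0, 22.0, 18.0, 15.0, 13.0, 0.0 m³/s.
ΣQ_DR = 227.0 m³/s.
With Δt = 1.5 h = 5400 s, V = ΣQ_DR · Δt = 227.0 × 5400 = 1.23 × 10^6 m³.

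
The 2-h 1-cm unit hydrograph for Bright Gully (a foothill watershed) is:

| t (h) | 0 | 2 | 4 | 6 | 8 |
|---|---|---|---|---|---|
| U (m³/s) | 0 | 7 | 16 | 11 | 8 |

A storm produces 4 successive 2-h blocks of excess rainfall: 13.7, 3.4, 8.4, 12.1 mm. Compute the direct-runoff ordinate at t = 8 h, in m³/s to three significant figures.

Q ≈ 36.6 m³/s

By discrete convolution, Q_j = Σ (P_i / 10 mm) · U_{j−i}.
At t = 8 h (j=4): Q = (13.7/10)·8 + (3.4/10)·11 + (8.4/10)·16 + (12.1/10)·7 = 36.6 m³/s.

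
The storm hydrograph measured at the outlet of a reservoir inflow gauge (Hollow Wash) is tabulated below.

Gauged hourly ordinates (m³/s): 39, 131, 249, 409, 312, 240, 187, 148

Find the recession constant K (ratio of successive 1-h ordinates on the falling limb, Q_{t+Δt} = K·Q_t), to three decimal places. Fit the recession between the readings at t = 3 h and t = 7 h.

Using the recession-limb readings at t = 3 h and t = 7 h: Q falls from 409 to 148 m³/s over 4 intervals.
K = (Q₂/Q₁)^(1/4) = (148/409)^(1/4) = 0.776.

K ≈ 0.776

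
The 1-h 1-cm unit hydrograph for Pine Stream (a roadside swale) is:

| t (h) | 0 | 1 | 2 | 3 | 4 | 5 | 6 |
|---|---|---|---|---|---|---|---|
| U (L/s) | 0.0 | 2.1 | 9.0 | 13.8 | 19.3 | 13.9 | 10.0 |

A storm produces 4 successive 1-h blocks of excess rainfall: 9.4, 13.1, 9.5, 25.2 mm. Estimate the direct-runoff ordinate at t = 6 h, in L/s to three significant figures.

By discrete convolution, Q_j = Σ (P_i / 10 mm) · U_{j−i}.
At t = 6 h (j=6): Q = (9.4/10)·10.0 + (13.1/10)·13.9 + (9.5/10)·19.3 + (25.2/10)·13.8 = 80.7 L/s.

Q ≈ 80.7 L/s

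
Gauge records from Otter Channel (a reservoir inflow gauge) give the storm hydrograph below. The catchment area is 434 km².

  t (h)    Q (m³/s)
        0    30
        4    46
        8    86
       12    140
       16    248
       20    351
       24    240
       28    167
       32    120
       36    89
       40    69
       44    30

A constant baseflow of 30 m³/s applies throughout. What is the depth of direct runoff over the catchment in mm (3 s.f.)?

d ≈ 41.7 mm

Direct runoff: 0.0, 16.0, 56.0, 110.0, 218.0, 321.0, 210.0, 137.0, 90.0, 59.0, 39.0, 0.0 m³/s; ΣQ_DR = 1256 m³/s.
V = ΣQ_DR · Δt = 1256 × 14400 s = 1.809 × 10^7 m³.
Over A = 434 km², depth = V / A = 41.7 mm.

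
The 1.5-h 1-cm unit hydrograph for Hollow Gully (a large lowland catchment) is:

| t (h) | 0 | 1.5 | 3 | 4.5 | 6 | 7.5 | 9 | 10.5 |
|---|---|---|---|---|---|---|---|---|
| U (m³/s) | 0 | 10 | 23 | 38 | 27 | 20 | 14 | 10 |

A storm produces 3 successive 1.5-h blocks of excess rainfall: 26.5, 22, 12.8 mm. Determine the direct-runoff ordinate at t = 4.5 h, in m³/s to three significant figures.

Q ≈ 164 m³/s

By discrete convolution, Q_j = Σ (P_i / 10 mm) · U_{j−i}.
At t = 4.5 h (j=3): Q = (26.5/10)·38 + (22/10)·23 + (12.8/10)·10 = 164 m³/s.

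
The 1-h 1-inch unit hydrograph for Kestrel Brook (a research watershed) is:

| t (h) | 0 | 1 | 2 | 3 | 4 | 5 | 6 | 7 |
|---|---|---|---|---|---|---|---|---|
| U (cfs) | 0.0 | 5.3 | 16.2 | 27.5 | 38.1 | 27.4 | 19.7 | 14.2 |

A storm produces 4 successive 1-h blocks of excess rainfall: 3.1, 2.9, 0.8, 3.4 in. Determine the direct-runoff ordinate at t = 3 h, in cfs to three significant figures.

Q ≈ 136 cfs

By discrete convolution, Q_j = Σ (P_i / 1 in) · U_{j−i}.
At t = 3 h (j=3): Q = (3.1/1)·27.5 + (2.9/1)·16.2 + (0.8/1)·5.3 + (3.4/1)·0.0 = 136 cfs.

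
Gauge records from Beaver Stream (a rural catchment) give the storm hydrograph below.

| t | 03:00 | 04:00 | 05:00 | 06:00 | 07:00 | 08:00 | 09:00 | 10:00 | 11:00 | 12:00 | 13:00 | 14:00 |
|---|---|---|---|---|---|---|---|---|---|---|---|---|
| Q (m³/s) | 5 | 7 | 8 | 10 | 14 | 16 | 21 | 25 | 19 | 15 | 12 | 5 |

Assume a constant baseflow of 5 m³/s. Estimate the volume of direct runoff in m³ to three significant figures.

Direct-runoff ordinates (Q − Q_b): 0.0, 2.0, 3.0, 5.0, 9.0, 11.0, 16.0, 20.0, 14.0, 10.0, 7.0, 0.0 m³/s.
ΣQ_DR = 97.00 m³/s.
With Δt = 1 h = 3600 s, V = ΣQ_DR · Δt = 97.00 × 3600 = 3.49 × 10^5 m³.

V ≈ 3.49 × 10^5 m³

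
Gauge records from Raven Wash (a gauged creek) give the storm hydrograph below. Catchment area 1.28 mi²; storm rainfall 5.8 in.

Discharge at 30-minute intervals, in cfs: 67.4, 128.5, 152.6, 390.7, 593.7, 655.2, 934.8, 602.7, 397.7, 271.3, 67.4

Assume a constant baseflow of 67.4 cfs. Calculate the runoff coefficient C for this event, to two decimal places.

ΣQ_DR = 3521 cfs; V = ΣQ_DR·Δt = 6.337 × 10^6 ft³.
Runoff depth d = V / A = 2.131 in.
C = d / P = 2.131 / 5.8 = 0.37.

C ≈ 0.37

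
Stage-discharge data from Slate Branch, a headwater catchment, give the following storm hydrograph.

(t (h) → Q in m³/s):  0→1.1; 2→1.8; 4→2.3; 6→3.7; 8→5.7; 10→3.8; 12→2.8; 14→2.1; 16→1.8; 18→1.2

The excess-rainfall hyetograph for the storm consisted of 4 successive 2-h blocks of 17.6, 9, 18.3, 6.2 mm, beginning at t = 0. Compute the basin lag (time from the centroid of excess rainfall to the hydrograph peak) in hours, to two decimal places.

Centroid of excess rainfall: t_c = Σ P_i·t̄_i / ΣP_i = 3.5127 h (block centres at 1, 3, 5, 7 h).
Hydrograph peak occurs at t = 8 h, so basin lag t_L = 8 − 3.5127 = 4.49 h.

t_L ≈ 4.49 h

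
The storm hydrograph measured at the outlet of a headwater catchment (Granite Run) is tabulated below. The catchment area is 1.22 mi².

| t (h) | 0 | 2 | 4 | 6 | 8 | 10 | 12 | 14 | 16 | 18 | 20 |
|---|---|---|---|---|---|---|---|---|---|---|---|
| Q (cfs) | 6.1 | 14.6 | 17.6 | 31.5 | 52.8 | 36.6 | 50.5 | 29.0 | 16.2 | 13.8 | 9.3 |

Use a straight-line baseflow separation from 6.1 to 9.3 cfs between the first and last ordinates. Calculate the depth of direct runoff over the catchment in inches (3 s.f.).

Direct runoff: 0.00, 8.18, 10.86, 24.44, 45.42, 28.90, 42.48, 20.66, 7.54, 4.82, 0.00 cfs; ΣQ_DR = 193.3 cfs.
V = ΣQ_DR · Δt = 193.3 × 7200 s = 1.392 × 10^6 ft³.
Over A = 1.22 mi², depth = V / A = 0.491 in.

d ≈ 0.491 in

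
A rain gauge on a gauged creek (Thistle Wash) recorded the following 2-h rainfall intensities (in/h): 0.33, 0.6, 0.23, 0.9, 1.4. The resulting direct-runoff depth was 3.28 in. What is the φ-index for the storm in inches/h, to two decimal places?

φ ≈ 0.42 in/h

Only the 3 blocks with intensity above φ contribute runoff: 0.6, 0.9, 1.4 in/h.
Σ(I−φ)·Δt = d  ⇒  (0.6+0.9+1.4 − 3φ)·2 = 3.28
φ = (2.900 − 3.28/2) / 3 = 0.42 in/h.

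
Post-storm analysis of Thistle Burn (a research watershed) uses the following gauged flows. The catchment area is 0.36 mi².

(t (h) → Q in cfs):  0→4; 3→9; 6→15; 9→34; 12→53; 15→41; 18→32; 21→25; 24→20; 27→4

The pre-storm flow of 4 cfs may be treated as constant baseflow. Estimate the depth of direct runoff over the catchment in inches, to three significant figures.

d ≈ 2.54 in

Direct runoff: 0.0, 5.0, 11.0, 30.0, 49.0, 37.0, 28.0, 21.0, 16.0, 0.0 cfs; ΣQ_DR = 197.0 cfs.
V = ΣQ_DR · Δt = 197.0 × 10800 s = 2.128 × 10^6 ft³.
Over A = 0.36 mi², depth = V / A = 2.54 in.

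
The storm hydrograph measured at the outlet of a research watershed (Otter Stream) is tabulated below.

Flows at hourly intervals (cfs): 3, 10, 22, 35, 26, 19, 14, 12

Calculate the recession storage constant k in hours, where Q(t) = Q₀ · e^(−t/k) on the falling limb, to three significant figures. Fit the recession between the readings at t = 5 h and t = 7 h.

On the falling limb, Q drops from 19 to 12 cfs between t = 5 h and t = 7 h (Δt = 2 h).
k = −Δt / ln(Q₂/Q₁) = −2 / ln(12/19) = 4.35 h.

k ≈ 4.35 h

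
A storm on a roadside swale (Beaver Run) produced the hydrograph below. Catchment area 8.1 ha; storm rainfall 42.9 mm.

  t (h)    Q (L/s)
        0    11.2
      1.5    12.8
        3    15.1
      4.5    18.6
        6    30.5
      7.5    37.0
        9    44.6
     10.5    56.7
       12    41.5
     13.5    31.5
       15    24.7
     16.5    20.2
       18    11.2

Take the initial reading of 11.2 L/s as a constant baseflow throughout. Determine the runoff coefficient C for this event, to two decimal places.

C ≈ 0.33

ΣQ_DR = 210.0 L/s; V = ΣQ_DR·Δt = 1.134 × 10^6 L.
Runoff depth d = V / A = 14.00 mm.
C = d / P = 14.00 / 42.9 = 0.33.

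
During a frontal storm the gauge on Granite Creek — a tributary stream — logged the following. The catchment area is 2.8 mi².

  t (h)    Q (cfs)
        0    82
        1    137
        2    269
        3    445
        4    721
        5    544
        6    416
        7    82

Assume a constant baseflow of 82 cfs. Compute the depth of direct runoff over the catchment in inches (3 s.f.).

Direct runoff: 0.0, 55.0, 187.0, 363.0, 639.0, 462.0, 334.0, 0.0 cfs; ΣQ_DR = 2040 cfs.
V = ΣQ_DR · Δt = 2040 × 3600 s = 7.344 × 10^6 ft³.
Over A = 2.8 mi², depth = V / A = 1.13 in.

d ≈ 1.13 in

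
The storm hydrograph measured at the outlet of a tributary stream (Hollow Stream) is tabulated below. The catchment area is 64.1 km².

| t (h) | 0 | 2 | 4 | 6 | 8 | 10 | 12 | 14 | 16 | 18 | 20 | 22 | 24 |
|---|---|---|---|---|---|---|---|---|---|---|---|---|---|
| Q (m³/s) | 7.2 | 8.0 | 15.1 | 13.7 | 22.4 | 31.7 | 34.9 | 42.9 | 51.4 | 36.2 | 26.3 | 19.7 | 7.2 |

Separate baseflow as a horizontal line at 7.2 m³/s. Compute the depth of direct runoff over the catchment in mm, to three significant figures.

d ≈ 25.1 mm

Direct runoff: 0.0, 0.8, 7.9, 6.5, 15.2, 24.5, 27.7, 35.7, 44.2, 29.0, 19.1, 12.5, 0.0 m³/s; ΣQ_DR = 223.1 m³/s.
V = ΣQ_DR · Δt = 223.1 × 7200 s = 1.606 × 10^6 m³.
Over A = 64.1 km², depth = V / A = 25.1 mm.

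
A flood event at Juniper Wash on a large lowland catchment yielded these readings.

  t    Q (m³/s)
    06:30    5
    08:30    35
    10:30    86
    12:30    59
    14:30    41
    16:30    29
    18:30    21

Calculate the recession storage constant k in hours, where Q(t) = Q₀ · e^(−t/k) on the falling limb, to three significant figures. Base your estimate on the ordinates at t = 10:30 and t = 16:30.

On the falling limb, Q drops from 86 to 29 m³/s between t = 10:30 and t = 16:30 (Δt = 6 h).
k = −Δt / ln(Q₂/Q₁) = −6 / ln(29/86) = 5.52 h.

k ≈ 5.52 h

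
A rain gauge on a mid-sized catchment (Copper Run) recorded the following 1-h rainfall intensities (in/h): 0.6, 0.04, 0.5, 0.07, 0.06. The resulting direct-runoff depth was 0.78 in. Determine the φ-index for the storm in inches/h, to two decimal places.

Only the 2 blocks with intensity above φ contribute runoff: 0.6, 0.5 in/h.
Σ(I−φ)·Δt = d  ⇒  (0.6+0.5 − 2φ)·1 = 0.78
φ = (1.100 − 0.78/1) / 2 = 0.16 in/h.

φ ≈ 0.16 in/h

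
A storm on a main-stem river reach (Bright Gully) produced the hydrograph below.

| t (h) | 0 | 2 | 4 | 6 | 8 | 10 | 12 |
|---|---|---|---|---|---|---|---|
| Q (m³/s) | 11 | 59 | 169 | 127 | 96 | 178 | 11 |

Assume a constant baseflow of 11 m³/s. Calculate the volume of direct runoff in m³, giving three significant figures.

V ≈ 4.13 × 10^6 m³

Direct-runoff ordinates (Q − Q_b): 0.0, 48.0, 158.0, 116.0, 85.0, 167.0, 0.0 m³/s.
ΣQ_DR = 574.0 m³/s.
With Δt = 2 h = 7200 s, V = ΣQ_DR · Δt = 574.0 × 7200 = 4.13 × 10^6 m³.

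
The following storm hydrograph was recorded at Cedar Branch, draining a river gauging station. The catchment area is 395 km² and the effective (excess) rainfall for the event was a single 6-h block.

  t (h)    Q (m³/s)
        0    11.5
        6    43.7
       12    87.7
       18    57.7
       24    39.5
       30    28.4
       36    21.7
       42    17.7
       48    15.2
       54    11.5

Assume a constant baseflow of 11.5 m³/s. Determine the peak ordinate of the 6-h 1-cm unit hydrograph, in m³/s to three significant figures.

U_p ≈ 63.5 m³/s

Direct runoff: 0.0, 32.2, 76.2, 46.2, 28.0, 16.9, 10.2, 6.2, 3.7, 0.0 m³/s; ΣQ_DR = 219.6 m³/s, peak = 76.2 m³/s.
Runoff depth d = ΣQ_DR·Δt / A = 219.6 × 21600 / (395 km²) = 12.01 mm.
The 1-cm UH is the DRH scaled by (10 mm)/d, so U_p = 76.2 × 10/12.01 = 63.5 m³/s.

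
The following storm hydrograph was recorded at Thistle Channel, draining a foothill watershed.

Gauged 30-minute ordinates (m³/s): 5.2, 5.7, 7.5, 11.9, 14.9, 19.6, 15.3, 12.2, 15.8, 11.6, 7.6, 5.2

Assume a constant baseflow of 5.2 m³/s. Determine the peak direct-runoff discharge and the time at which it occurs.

Subtracting baseflow gives direct-runoff ordinates: 0.0, 0.5, 2.3, 6.7, 9.7, 14.4, 10.1, 7.0, 10.6, 6.4, 2.4, 0.0 m³/s.
The maximum is 14.4 m³/s, occurring at the reading for t = 2.5 h.

Q_p = 14.4 m³/s at t = 2.5 h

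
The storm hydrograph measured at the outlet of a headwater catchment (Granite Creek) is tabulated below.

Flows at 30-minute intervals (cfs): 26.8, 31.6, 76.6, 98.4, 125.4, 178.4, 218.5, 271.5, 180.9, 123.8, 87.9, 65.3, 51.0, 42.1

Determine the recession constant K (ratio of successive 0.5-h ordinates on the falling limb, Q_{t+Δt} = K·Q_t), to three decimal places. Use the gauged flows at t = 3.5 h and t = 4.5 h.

Using the recession-limb readings at t = 3.5 h and t = 4.5 h: Q falls from 271.5 to 123.8 cfs over 2 intervals.
K = (Q₂/Q₁)^(1/2) = (123.8/271.5)^(1/2) = 0.675.

K ≈ 0.675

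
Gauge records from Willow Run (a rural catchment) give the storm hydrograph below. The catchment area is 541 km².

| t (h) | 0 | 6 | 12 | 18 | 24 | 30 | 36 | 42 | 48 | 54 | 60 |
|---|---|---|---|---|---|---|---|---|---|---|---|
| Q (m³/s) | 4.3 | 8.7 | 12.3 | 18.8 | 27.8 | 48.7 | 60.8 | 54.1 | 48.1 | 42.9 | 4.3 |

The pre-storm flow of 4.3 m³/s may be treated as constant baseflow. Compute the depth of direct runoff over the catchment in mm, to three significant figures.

d ≈ 11.3 mm

Direct runoff: 0.0, 4.4, 8.0, 14.5, 23.5, 44.4, 56.5, 49.8, 43.8, 38.6, 0.0 m³/s; ΣQ_DR = 283.5 m³/s.
V = ΣQ_DR · Δt = 283.5 × 21600 s = 6.124 × 10^6 m³.
Over A = 541 km², depth = V / A = 11.3 mm.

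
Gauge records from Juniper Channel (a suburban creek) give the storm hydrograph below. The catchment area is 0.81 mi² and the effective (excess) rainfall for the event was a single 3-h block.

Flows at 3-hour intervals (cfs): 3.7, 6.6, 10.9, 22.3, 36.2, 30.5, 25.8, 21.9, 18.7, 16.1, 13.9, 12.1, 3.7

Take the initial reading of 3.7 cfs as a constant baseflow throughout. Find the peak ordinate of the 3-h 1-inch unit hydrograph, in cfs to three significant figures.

Direct runoff: 0.0, 2.9, 7.2, 18.6, 32.5, 26.8, 22.1, 18.2, 15.0, 12.4, 10.2, 8.4, 0.0 cfs; ΣQ_DR = 174.3 cfs, peak = 32.5 cfs.
Runoff depth d = ΣQ_DR·Δt / A = 174.3 × 10800 / (0.81 mi²) = 1.000 in.
The 1-inch UH is the DRH scaled by (1 in)/d, so U_p = 32.5 × 1/1.000 = 32.5 cfs.

U_p ≈ 32.5 cfs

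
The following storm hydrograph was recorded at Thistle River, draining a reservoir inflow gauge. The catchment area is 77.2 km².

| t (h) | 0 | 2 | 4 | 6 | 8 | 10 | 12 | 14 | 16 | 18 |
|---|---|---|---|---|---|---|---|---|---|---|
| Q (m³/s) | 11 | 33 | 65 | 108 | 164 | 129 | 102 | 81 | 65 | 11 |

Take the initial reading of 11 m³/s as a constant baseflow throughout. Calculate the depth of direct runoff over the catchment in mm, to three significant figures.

Direct runoff: 0.0, 22.0, 54.0, 97.0, 153.0, 118.0, 91.0, 70.0, 54.0, 0.0 m³/s; ΣQ_DR = 659.0 m³/s.
V = ΣQ_DR · Δt = 659.0 × 7200 s = 4.745 × 10^6 m³.
Over A = 77.2 km², depth = V / A = 61.5 mm.

d ≈ 61.5 mm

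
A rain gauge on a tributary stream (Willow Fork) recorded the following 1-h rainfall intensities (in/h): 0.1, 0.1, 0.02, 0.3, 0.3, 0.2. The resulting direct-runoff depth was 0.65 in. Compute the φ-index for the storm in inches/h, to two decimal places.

Only the 5 blocks with intensity above φ contribute runoff: 0.1, 0.1, 0.3, 0.3, 0.2 in/h.
Σ(I−φ)·Δt = d  ⇒  (0.1+0.1+0.3+0.3+0.2 − 5φ)·1 = 0.65
φ = (1.000 − 0.65/1) / 5 = 0.07 in/h.

φ ≈ 0.07 in/h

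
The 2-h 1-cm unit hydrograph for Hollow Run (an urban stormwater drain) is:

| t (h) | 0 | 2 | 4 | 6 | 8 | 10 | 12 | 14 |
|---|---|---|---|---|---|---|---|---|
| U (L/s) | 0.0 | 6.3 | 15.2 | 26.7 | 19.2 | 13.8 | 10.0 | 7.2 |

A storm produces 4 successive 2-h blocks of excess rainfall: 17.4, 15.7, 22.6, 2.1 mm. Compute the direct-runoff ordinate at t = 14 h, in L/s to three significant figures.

By discrete convolution, Q_j = Σ (P_i / 10 mm) · U_{j−i}.
At t = 14 h (j=7): Q = (17.4/10)·7.2 + (15.7/10)·10.0 + (22.6/10)·13.8 + (2.1/10)·19.2 = 63.4 L/s.

Q ≈ 63.4 L/s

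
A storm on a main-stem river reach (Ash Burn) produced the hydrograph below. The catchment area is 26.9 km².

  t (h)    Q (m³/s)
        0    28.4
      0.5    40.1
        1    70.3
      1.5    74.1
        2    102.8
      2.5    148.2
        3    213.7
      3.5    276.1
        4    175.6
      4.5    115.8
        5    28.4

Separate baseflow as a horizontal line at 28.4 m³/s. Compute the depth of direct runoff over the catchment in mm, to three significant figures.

d ≈ 64.3 mm

Direct runoff: 0.0, 11.7, 41.9, 45.7, 74.4, 119.8, 185.3, 247.7, 147.2, 87.4, 0.0 m³/s; ΣQ_DR = 961.1 m³/s.
V = ΣQ_DR · Δt = 961.1 × 1800 s = 1.730 × 10^6 m³.
Over A = 26.9 km², depth = V / A = 64.3 mm.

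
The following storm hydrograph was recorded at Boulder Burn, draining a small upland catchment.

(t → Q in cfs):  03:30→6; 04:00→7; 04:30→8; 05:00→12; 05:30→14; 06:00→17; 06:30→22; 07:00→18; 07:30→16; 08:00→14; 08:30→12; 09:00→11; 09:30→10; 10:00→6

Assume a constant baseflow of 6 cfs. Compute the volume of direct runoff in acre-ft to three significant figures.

Direct-runoff ordinates (Q − Q_b): 0.0, 1.0, 2.0, 6.0, 8.0, 11.0, 16.0, 12.0, 10.0, 8.0, 6.0, 5.0, 4.0, 0.0 cfs.
ΣQ_DR = 89.00 cfs.
With Δt = 0.5 h = 1800 s, V = ΣQ_DR · Δt = 89.00 × 1800 = 1.60 × 10^5 ft³ = 3.68 acre-ft.

V ≈ 3.68 acre-ft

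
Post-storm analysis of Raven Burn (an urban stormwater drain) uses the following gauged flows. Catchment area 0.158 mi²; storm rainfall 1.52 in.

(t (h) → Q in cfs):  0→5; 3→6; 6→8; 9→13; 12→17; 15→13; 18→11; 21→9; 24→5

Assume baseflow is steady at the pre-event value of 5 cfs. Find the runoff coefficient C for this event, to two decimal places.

C ≈ 0.81

ΣQ_DR = 42.00 cfs; V = ΣQ_DR·Δt = 4.536 × 10^5 ft³.
Runoff depth d = V / A = 1.236 in.
C = d / P = 1.236 / 1.52 = 0.81.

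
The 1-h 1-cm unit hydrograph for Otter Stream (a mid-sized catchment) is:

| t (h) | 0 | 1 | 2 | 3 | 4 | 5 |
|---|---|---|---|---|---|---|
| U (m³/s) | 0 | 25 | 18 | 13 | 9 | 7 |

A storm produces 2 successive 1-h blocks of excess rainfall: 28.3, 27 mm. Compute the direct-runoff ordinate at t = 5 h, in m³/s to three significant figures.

Q ≈ 44.1 m³/s

By discrete convolution, Q_j = Σ (P_i / 10 mm) · U_{j−i}.
At t = 5 h (j=5): Q = (28.3/10)·7 + (27/10)·9 = 44.1 m³/s.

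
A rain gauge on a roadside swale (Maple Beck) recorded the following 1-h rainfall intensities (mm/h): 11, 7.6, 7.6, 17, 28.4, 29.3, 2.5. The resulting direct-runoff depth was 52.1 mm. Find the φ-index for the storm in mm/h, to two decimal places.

Only the 4 blocks with intensity above φ contribute runoff: 11, 17, 28.4, 29.3 mm/h.
Σ(I−φ)·Δt = d  ⇒  (11+17+28.4+29.3 − 4φ)·1 = 52.1
φ = (85.70 − 52.1/1) / 4 = 8.40 mm/h.

φ ≈ 8.40 mm/h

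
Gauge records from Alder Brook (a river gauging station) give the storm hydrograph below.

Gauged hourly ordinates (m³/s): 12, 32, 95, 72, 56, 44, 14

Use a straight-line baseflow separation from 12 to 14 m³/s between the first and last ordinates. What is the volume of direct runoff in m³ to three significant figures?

Direct-runoff ordinates (Q − Q_b): 0.00, 19.67, 82.33, 59.00, 42.67, 30.33, 0.00 m³/s.
ΣQ_DR = 234.0 m³/s.
With Δt = 1 h = 3600 s, V = ΣQ_DR · Δt = 234.0 × 3600 = 8.42 × 10^5 m³.

V ≈ 8.42 × 10^5 m³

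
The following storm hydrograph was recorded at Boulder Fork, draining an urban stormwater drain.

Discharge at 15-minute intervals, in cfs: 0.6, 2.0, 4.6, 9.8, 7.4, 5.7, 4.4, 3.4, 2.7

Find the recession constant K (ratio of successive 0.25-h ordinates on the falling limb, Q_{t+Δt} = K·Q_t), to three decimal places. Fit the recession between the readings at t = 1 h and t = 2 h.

Using the recession-limb readings at t = 1 h and t = 2 h: Q falls from 7.4 to 2.7 cfs over 4 intervals.
K = (Q₂/Q₁)^(1/4) = (2.7/7.4)^(1/4) = 0.777.

K ≈ 0.777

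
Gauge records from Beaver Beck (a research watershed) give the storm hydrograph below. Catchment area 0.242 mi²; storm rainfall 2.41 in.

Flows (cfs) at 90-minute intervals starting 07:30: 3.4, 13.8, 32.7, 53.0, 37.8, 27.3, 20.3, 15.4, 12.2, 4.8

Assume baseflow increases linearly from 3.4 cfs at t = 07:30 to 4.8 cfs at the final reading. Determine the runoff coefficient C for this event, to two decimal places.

C ≈ 0.72

ΣQ_DR = 179.7 cfs; V = ΣQ_DR·Δt = 9.704 × 10^5 ft³.
Runoff depth d = V / A = 1.726 in.
C = d / P = 1.726 / 2.41 = 0.72.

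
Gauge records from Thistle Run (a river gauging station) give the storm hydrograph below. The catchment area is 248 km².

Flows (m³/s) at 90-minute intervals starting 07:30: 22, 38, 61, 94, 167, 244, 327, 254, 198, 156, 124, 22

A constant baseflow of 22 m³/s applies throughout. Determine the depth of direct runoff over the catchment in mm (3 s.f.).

d ≈ 31.4 mm

Direct runoff: 0.0, 16.0, 39.0, 72.0, 145.0, 222.0, 305.0, 232.0, 176.0, 134.0, 102.0, 0.0 m³/s; ΣQ_DR = 1443 m³/s.
V = ΣQ_DR · Δt = 1443 × 5400 s = 7.792 × 10^6 m³.
Over A = 248 km², depth = V / A = 31.4 mm.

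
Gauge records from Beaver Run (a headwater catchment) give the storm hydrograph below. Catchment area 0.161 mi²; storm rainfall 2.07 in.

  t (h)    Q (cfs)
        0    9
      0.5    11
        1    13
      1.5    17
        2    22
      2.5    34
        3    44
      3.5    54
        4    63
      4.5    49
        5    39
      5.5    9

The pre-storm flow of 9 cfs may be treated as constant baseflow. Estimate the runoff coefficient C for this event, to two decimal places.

ΣQ_DR = 256.0 cfs; V = ΣQ_DR·Δt = 4.608 × 10^5 ft³.
Runoff depth d = V / A = 1.232 in.
C = d / P = 1.232 / 2.07 = 0.60.

C ≈ 0.60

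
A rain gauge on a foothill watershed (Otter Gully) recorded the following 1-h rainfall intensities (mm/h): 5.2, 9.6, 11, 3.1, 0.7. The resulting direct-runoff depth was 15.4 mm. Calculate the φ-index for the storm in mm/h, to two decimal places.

Only the 3 blocks with intensity above φ contribute runoff: 5.2, 9.6, 11 mm/h.
Σ(I−φ)·Δt = d  ⇒  (5.2+9.6+11 − 3φ)·1 = 15.4
φ = (25.80 − 15.4/1) / 3 = 3.47 mm/h.

φ ≈ 3.47 mm/h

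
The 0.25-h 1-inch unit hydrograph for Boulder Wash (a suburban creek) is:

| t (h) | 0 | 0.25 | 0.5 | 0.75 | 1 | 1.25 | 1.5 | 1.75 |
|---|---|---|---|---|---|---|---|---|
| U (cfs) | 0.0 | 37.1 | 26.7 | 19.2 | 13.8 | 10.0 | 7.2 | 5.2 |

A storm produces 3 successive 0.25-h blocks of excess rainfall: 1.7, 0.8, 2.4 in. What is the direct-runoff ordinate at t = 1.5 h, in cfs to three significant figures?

Q ≈ 53.4 cfs

By discrete convolution, Q_j = Σ (P_i / 1 in) · U_{j−i}.
At t = 1.5 h (j=6): Q = (1.7/1)·7.2 + (0.8/1)·10.0 + (2.4/1)·13.8 = 53.4 cfs.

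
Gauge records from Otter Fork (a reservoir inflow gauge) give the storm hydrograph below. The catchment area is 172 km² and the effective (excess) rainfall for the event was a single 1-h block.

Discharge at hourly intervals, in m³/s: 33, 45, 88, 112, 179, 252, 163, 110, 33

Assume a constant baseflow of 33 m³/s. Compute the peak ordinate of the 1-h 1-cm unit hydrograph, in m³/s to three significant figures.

U_p ≈ 146 m³/s

Direct runoff: 0.0, 12.0, 55.0, 79.0, 146.0, 219.0, 130.0, 77.0, 0.0 m³/s; ΣQ_DR = 718.0 m³/s, peak = 219.0 m³/s.
Runoff depth d = ΣQ_DR·Δt / A = 718.0 × 3600 / (172 km²) = 15.03 mm.
The 1-cm UH is the DRH scaled by (10 mm)/d, so U_p = 219.0 × 10/15.03 = 146 m³/s.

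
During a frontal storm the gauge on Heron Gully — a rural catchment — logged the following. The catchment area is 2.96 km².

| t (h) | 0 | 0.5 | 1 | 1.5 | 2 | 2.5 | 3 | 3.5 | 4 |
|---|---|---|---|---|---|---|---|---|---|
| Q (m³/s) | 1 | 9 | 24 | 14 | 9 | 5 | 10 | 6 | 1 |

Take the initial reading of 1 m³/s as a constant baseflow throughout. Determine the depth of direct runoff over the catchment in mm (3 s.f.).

d ≈ 42.6 mm

Direct runoff: 0.0, 8.0, 23.0, 13.0, 8.0, 4.0, 9.0, 5.0, 0.0 m³/s; ΣQ_DR = 70.00 m³/s.
V = ΣQ_DR · Δt = 70.00 × 1800 s = 1.260 × 10^5 m³.
Over A = 2.96 km², depth = V / A = 42.6 mm.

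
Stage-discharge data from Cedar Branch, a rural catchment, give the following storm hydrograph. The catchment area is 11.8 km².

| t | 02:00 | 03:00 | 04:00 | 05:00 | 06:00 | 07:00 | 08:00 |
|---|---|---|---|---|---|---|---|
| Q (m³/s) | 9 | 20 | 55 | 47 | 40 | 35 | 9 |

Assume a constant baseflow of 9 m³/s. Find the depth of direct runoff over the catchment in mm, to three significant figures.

d ≈ 46.4 mm

Direct runoff: 0.0, 11.0, 46.0, 38.0, 31.0, 26.0, 0.0 m³/s; ΣQ_DR = 152.0 m³/s.
V = ΣQ_DR · Δt = 152.0 × 3600 s = 5.472 × 10^5 m³.
Over A = 11.8 km², depth = V / A = 46.4 mm.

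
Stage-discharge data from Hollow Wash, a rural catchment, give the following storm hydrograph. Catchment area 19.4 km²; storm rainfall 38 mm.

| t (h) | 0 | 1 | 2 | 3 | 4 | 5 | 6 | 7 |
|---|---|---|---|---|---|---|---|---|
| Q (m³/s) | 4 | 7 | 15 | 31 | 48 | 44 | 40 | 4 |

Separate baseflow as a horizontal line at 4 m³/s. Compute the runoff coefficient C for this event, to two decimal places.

C ≈ 0.79

ΣQ_DR = 161.0 m³/s; V = ΣQ_DR·Δt = 5.796 × 10^5 m³.
Runoff depth d = V / A = 29.88 mm.
C = d / P = 29.88 / 38 = 0.79.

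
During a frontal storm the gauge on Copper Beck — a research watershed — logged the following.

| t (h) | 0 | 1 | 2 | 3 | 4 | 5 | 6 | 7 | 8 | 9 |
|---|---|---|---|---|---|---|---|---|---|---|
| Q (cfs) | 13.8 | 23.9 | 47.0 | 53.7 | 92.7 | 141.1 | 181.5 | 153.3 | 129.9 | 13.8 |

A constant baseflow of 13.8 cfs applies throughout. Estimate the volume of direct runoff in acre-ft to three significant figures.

V ≈ 58.9 acre-ft

Direct-runoff ordinates (Q − Q_b): 0.0, 10.1, 33.2, 39.9, 78.9, 127.3, 167.7, 139.5, 116.1, 0.0 cfs.
ΣQ_DR = 712.7 cfs.
With Δt = 1 h = 3600 s, V = ΣQ_DR · Δt = 712.7 × 3600 = 2.57 × 10^6 ft³ = 58.9 acre-ft.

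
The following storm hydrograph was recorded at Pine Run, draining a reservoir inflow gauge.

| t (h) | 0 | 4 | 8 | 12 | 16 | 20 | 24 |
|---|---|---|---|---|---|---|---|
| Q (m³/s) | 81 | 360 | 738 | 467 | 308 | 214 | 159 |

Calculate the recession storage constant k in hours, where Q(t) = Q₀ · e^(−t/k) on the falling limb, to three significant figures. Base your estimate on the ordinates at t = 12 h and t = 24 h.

k ≈ 11.1 h

On the falling limb, Q drops from 467 to 159 m³/s between t = 12 h and t = 24 h (Δt = 12 h).
k = −Δt / ln(Q₂/Q₁) = −12 / ln(159/467) = 11.1 h.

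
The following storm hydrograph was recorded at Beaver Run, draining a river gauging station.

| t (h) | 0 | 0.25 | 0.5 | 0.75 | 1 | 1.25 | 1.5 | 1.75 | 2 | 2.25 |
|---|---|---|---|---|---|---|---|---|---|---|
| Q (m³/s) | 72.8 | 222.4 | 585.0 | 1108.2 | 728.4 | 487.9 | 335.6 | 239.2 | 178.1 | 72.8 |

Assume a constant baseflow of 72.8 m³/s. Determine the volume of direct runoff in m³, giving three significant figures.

Direct-runoff ordinates (Q − Q_b): 0.0, 149.6, 512.2, 1035.4, 655.6, 415.1, 262.8, 166.4, 105.3, 0.0 m³/s.
ΣQ_DR = 3302 m³/s.
With Δt = 0.25 h = 900 s, V = ΣQ_DR · Δt = 3302 × 900 = 2.97 × 10^6 m³.

V ≈ 2.97 × 10^6 m³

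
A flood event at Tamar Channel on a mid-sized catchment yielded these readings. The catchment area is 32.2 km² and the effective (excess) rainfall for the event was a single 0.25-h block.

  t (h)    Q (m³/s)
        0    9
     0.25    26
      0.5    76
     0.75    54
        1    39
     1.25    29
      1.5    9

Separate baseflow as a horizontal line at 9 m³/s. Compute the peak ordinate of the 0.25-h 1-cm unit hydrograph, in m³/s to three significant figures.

U_p ≈ 134 m³/s

Direct runoff: 0.0, 17.0, 67.0, 45.0, 30.0, 20.0, 0.0 m³/s; ΣQ_DR = 179.0 m³/s, peak = 67.0 m³/s.
Runoff depth d = ΣQ_DR·Δt / A = 179.0 × 900 / (32.2 km²) = 5.003 mm.
The 1-cm UH is the DRH scaled by (10 mm)/d, so U_p = 67.0 × 10/5.003 = 134 m³/s.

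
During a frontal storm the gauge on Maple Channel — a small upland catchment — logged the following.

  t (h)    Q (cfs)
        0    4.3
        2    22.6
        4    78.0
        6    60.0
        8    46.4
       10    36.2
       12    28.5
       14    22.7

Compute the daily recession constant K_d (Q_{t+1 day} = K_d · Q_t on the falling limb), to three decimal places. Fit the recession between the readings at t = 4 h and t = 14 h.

Between t = 4 h and t = 14 h the flow falls from 78.0 to 22.7 cfs over 5×2 h = 10 h.
Per-interval ratio K = (22.7/78.0)^(1/5) = 0.7812; K_d = K^(24/2) = 0.052.

K_d ≈ 0.052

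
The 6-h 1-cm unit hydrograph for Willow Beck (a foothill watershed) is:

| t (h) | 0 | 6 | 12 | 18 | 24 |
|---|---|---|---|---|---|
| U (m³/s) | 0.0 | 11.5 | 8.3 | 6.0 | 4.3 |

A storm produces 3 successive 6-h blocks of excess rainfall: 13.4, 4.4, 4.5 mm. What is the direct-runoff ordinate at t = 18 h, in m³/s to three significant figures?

Q ≈ 16.9 m³/s

By discrete convolution, Q_j = Σ (P_i / 10 mm) · U_{j−i}.
At t = 18 h (j=3): Q = (13.4/10)·6.0 + (4.4/10)·8.3 + (4.5/10)·11.5 = 16.9 m³/s.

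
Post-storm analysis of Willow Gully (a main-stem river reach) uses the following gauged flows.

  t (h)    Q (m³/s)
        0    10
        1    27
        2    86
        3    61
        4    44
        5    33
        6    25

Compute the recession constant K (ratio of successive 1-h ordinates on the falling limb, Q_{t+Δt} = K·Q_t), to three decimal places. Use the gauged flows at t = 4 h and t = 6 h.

Using the recession-limb readings at t = 4 h and t = 6 h: Q falls from 44 to 25 m³/s over 2 intervals.
K = (Q₂/Q₁)^(1/2) = (25/44)^(1/2) = 0.754.

K ≈ 0.754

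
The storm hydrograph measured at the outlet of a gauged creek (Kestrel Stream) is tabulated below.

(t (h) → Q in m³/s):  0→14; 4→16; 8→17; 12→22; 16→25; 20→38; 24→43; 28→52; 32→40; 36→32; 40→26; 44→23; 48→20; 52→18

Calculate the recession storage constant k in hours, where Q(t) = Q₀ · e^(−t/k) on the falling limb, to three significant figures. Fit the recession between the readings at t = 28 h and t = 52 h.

k ≈ 22.6 h

On the falling limb, Q drops from 52 to 18 m³/s between t = 28 h and t = 52 h (Δt = 24 h).
k = −Δt / ln(Q₂/Q₁) = −24 / ln(18/52) = 22.6 h.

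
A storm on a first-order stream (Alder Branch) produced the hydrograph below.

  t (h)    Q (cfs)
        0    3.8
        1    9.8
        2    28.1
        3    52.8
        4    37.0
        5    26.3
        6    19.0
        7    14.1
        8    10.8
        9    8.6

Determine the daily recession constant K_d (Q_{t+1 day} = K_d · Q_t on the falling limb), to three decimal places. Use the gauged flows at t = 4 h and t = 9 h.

Between t = 4 h and t = 9 h the flow falls from 37.0 to 8.6 cfs over 5×1 h = 5 h.
Per-interval ratio K = (8.6/37.0)^(1/5) = 0.7469; K_d = K^(24/1) = 0.001.

K_d ≈ 0.001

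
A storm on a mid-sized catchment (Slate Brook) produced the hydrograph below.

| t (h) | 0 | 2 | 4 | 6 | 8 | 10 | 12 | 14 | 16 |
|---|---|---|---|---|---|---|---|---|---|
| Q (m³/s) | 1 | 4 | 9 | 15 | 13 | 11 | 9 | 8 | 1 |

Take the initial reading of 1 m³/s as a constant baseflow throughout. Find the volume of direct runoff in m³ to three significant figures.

V ≈ 4.46 × 10^5 m³

Direct-runoff ordinates (Q − Q_b): 0.0, 3.0, 8.0, 14.0, 12.0, 10.0, 8.0, 7.0, 0.0 m³/s.
ΣQ_DR = 62.00 m³/s.
With Δt = 2 h = 7200 s, V = ΣQ_DR · Δt = 62.00 × 7200 = 4.46 × 10^5 m³.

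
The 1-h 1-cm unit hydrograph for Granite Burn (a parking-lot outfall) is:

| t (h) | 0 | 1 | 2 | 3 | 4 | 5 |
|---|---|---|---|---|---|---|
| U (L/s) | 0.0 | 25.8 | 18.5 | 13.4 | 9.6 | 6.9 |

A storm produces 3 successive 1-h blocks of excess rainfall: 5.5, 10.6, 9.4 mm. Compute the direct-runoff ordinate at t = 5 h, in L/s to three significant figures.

Q ≈ 26.6 L/s

By discrete convolution, Q_j = Σ (P_i / 10 mm) · U_{j−i}.
At t = 5 h (j=5): Q = (5.5/10)·6.9 + (10.6/10)·9.6 + (9.4/10)·13.4 = 26.6 L/s.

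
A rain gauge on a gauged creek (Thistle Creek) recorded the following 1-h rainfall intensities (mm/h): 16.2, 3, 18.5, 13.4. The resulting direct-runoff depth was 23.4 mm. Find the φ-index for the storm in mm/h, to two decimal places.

φ ≈ 8.23 mm/h

Only the 3 blocks with intensity above φ contribute runoff: 16.2, 18.5, 13.4 mm/h.
Σ(I−φ)·Δt = d  ⇒  (16.2+18.5+13.4 − 3φ)·1 = 23.4
φ = (48.10 − 23.4/1) / 3 = 8.23 mm/h.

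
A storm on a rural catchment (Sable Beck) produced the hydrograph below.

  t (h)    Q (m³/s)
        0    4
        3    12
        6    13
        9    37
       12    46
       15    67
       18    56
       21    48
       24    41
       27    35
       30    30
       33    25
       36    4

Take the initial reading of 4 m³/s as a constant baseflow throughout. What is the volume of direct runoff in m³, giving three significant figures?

V ≈ 3.95 × 10^6 m³

Direct-runoff ordinates (Q − Q_b): 0.0, 8.0, 9.0, 33.0, 42.0, 63.0, 52.0, 44.0, 37.0, 31.0, 26.0, 21.0, 0.0 m³/s.
ΣQ_DR = 366.0 m³/s.
With Δt = 3 h = 10800 s, V = ΣQ_DR · Δt = 366.0 × 10800 = 3.95 × 10^6 m³.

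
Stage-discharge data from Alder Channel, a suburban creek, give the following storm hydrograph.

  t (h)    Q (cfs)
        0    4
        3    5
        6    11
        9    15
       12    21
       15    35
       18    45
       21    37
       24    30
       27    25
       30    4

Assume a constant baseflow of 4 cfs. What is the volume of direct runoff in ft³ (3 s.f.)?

V ≈ 2.03 × 10^6 ft³

Direct-runoff ordinates (Q − Q_b): 0.0, 1.0, 7.0, 11.0, 17.0, 31.0, 41.0, 33.0, 26.0, 21.0, 0.0 cfs.
ΣQ_DR = 188.0 cfs.
With Δt = 3 h = 10800 s, V = ΣQ_DR · Δt = 188.0 × 10800 = 2.03 × 10^6 ft³.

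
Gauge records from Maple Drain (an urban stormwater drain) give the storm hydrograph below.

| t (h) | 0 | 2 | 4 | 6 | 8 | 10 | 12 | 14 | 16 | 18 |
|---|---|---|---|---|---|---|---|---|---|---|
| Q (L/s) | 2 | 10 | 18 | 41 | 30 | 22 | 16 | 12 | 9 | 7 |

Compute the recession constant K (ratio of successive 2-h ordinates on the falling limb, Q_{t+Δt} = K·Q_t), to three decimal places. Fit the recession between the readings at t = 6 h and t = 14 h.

Using the recession-limb readings at t = 6 h and t = 14 h: Q falls from 41 to 12 L/s over 4 intervals.
K = (Q₂/Q₁)^(1/4) = (12/41)^(1/4) = 0.736.

K ≈ 0.736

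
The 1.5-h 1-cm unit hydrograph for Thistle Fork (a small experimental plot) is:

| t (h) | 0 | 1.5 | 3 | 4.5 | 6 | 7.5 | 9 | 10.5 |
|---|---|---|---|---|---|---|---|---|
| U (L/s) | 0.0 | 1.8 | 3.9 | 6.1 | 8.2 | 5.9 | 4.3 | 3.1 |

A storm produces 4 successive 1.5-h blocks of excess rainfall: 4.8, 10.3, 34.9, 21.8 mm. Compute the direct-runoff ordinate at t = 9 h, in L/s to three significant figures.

Q ≈ 50.1 L/s

By discrete convolution, Q_j = Σ (P_i / 10 mm) · U_{j−i}.
At t = 9 h (j=6): Q = (4.8/10)·4.3 + (10.3/10)·5.9 + (34.9/10)·8.2 + (21.8/10)·6.1 = 50.1 L/s.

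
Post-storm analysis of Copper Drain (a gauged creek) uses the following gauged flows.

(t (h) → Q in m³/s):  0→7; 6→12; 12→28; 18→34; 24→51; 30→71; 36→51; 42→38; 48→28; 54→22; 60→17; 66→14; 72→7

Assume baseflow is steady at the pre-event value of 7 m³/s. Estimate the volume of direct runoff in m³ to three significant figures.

V ≈ 6.24 × 10^6 m³

Direct-runoff ordinates (Q − Q_b): 0.0, 5.0, 21.0, 27.0, 44.0, 64.0, 44.0, 31.0, 21.0, 15.0, 10.0, 7.0, 0.0 m³/s.
ΣQ_DR = 289.0 m³/s.
With Δt = 6 h = 21600 s, V = ΣQ_DR · Δt = 289.0 × 21600 = 6.24 × 10^6 m³.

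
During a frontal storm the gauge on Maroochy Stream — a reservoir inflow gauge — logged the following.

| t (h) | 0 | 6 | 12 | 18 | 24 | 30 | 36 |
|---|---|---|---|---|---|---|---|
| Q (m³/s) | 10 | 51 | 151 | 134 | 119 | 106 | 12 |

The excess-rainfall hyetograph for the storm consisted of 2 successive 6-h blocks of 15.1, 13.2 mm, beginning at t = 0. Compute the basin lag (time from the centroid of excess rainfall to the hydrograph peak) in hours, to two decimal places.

t_L ≈ 6.20 h

Centroid of excess rainfall: t_c = Σ P_i·t̄_i / ΣP_i = 5.7986 h (block centres at 3, 9 h).
Hydrograph peak occurs at t = 12 h, so basin lag t_L = 12 − 5.7986 = 6.20 h.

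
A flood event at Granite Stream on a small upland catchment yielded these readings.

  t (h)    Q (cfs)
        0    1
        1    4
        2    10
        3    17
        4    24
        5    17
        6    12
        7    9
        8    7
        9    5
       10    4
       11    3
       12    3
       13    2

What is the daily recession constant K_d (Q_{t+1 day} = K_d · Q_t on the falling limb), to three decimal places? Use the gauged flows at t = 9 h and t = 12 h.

Between t = 9 h and t = 12 h the flow falls from 5 to 3 cfs over 3×1 h = 3 h.
Per-interval ratio K = (3/5)^(1/3) = 0.8434; K_d = K^(24/1) = 0.017.

K_d ≈ 0.017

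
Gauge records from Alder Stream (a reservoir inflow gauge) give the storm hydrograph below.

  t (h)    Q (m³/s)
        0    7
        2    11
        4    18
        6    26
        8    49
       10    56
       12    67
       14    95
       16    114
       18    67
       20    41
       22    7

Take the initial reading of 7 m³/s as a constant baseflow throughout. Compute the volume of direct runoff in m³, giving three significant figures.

V ≈ 3.41 × 10^6 m³

Direct-runoff ordinates (Q − Q_b): 0.0, 4.0, 11.0, 19.0, 42.0, 49.0, 60.0, 88.0, 107.0, 60.0, 34.0, 0.0 m³/s.
ΣQ_DR = 474.0 m³/s.
With Δt = 2 h = 7200 s, V = ΣQ_DR · Δt = 474.0 × 7200 = 3.41 × 10^6 m³.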